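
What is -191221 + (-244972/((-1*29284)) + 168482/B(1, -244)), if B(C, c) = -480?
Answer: -336584975881/1757040 ≈ -1.9156e+5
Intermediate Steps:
-191221 + (-244972/((-1*29284)) + 168482/B(1, -244)) = -191221 + (-244972/((-1*29284)) + 168482/(-480)) = -191221 + (-244972/(-29284) + 168482*(-1/480)) = -191221 + (-244972*(-1/29284) - 84241/240) = -191221 + (61243/7321 - 84241/240) = -191221 - 602030041/1757040 = -336584975881/1757040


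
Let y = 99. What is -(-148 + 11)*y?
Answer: 13563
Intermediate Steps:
-(-148 + 11)*y = -(-148 + 11)*99 = -(-137)*99 = -1*(-13563) = 13563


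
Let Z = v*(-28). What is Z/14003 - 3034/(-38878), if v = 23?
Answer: 8723835/272204317 ≈ 0.032049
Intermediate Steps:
Z = -644 (Z = 23*(-28) = -644)
Z/14003 - 3034/(-38878) = -644/14003 - 3034/(-38878) = -644*1/14003 - 3034*(-1/38878) = -644/14003 + 1517/19439 = 8723835/272204317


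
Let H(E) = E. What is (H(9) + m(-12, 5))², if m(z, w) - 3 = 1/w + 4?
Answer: 6561/25 ≈ 262.44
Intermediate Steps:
m(z, w) = 7 + 1/w (m(z, w) = 3 + (1/w + 4) = 3 + (4 + 1/w) = 7 + 1/w)
(H(9) + m(-12, 5))² = (9 + (7 + 1/5))² = (9 + (7 + ⅕))² = (9 + 36/5)² = (81/5)² = 6561/25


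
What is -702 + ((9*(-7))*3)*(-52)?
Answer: 9126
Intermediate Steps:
-702 + ((9*(-7))*3)*(-52) = -702 - 63*3*(-52) = -702 - 189*(-52) = -702 + 9828 = 9126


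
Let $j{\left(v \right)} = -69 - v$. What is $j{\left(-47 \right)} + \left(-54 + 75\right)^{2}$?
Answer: $419$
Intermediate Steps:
$j{\left(-47 \right)} + \left(-54 + 75\right)^{2} = \left(-69 - -47\right) + \left(-54 + 75\right)^{2} = \left(-69 + 47\right) + 21^{2} = -22 + 441 = 419$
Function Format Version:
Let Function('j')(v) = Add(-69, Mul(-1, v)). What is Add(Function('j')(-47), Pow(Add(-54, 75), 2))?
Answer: 419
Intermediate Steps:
Add(Function('j')(-47), Pow(Add(-54, 75), 2)) = Add(Add(-69, Mul(-1, -47)), Pow(Add(-54, 75), 2)) = Add(Add(-69, 47), Pow(21, 2)) = Add(-22, 441) = 419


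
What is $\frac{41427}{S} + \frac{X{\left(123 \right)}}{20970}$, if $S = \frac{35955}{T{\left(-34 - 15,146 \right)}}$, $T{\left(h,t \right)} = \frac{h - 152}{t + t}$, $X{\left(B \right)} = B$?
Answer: $- \frac{641934083}{815411460} \approx -0.78725$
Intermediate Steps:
$T{\left(h,t \right)} = \frac{-152 + h}{2 t}$
$S = - \frac{3499620}{67}$ ($S = \frac{35955}{\frac{1}{2} \cdot \frac{1}{146} \left(-152 - 49\right)} = \frac{35955}{\frac{1}{2} \cdot \frac{1}{146} \left(-201\right)} = \frac{35955}{- \frac{201}{292}} = 35955 \left(- \frac{292}{201}\right) = - \frac{3499620}{67} \approx -52233.0$)
$\frac{41427}{S} + \frac{X{\left(123 \right)}}{20970} = \frac{41427}{- \frac{3499620}{67}} + \frac{123}{20970} = 41427 \left(- \frac{67}{3499620}\right) + 123 \cdot \frac{1}{20970} = - \frac{925203}{1166540} + \frac{41}{6990} = - \frac{641934083}{815411460}$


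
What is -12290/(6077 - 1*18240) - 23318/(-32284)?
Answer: 340193597/196335146 ≈ 1.7327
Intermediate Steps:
-12290/(6077 - 1*18240) - 23318/(-32284) = -12290/(6077 - 18240) - 23318*(-1/32284) = -12290/(-12163) + 11659/16142 = -12290*(-1/12163) + 11659/16142 = 12290/12163 + 11659/16142 = 340193597/196335146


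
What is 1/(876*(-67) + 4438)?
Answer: -1/54254 ≈ -1.8432e-5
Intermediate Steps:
1/(876*(-67) + 4438) = 1/(-58692 + 4438) = 1/(-54254) = -1/54254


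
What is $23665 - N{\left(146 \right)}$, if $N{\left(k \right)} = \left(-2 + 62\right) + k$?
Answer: $23459$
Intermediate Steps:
$N{\left(k \right)} = 60 + k$
$23665 - N{\left(146 \right)} = 23665 - \left(60 + 146\right) = 23665 - 206 = 23459$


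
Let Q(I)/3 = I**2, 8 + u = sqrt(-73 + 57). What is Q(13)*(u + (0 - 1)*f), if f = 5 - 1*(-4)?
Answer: -8619 + 2028*I ≈ -8619.0 + 2028.0*I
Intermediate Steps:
u = -8 + 4*I (u = -8 + sqrt(-73 + 57) = -8 + sqrt(-16) = -8 + 4*I ≈ -8.0 + 4.0*I)
f = 9 (f = 5 + 4 = 9)
Q(I) = 3*I**2
Q(13)*(u + (0 - 1)*f) = (3*13**2)*((-8 + 4*I) + (0 - 1)*9) = (3*169)*((-8 + 4*I) - 1*9) = 507*((-8 + 4*I) - 9) = 507*(-17 + 4*I) = -8619 + 2028*I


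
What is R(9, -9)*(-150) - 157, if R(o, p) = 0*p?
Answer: -157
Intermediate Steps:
R(o, p) = 0
R(9, -9)*(-150) - 157 = 0*(-150) - 157 = 0 - 157 = -157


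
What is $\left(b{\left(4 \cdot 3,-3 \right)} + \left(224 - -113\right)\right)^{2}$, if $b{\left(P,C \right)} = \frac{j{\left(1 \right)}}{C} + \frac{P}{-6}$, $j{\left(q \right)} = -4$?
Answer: $\frac{1018081}{9} \approx 1.1312 \cdot 10^{5}$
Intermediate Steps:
$b{\left(P,C \right)} = - \frac{4}{C} - \frac{P}{6}$ ($b{\left(P,C \right)} = - \frac{4}{C} + \frac{P}{-6} = - \frac{4}{C} + P \left(- \frac{1}{6}\right) = - \frac{4}{C} - \frac{P}{6}$)
$\left(b{\left(4 \cdot 3,-3 \right)} + \left(224 - -113\right)\right)^{2} = \left(\left(- \frac{4}{-3} - \frac{4 \cdot 3}{6}\right) + \left(224 - -113\right)\right)^{2} = \left(\left(\left(-4\right) \left(- \frac{1}{3}\right) - 2\right) + \left(224 + 113\right)\right)^{2} = \left(\left(\frac{4}{3} - 2\right) + 337\right)^{2} = \left(- \frac{2}{3} + 337\right)^{2} = \left(\frac{1009}{3}\right)^{2} = \frac{1018081}{9}$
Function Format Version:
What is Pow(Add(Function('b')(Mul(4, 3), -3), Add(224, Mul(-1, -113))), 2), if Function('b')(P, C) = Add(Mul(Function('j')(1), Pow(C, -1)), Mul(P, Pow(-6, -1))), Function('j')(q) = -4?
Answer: Rational(1018081, 9) ≈ 1.1312e+5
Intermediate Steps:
Function('b')(P, C) = Add(Mul(-4, Pow(C, -1)), Mul(Rational(-1, 6), P)) (Function('b')(P, C) = Add(Mul(-4, Pow(C, -1)), Mul(P, Pow(-6, -1))) = Add(Mul(-4, Pow(C, -1)), Mul(P, Rational(-1, 6))) = Add(Mul(-4, Pow(C, -1)), Mul(Rational(-1, 6), P)))
Pow(Add(Function('b')(Mul(4, 3), -3), Add(224, Mul(-1, -113))), 2) = Pow(Add(Add(Mul(-4, Pow(-3, -1)), Mul(Rational(-1, 6), Mul(4, 3))), Add(224, Mul(-1, -113))), 2) = Pow(Add(Add(Mul(-4, Rational(-1, 3)), Mul(Rational(-1, 6), 12)), Add(224, 113)), 2) = Pow(Add(Add(Rational(4, 3), -2), 337), 2) = Pow(Add(Rational(-2, 3), 337), 2) = Pow(Rational(1009, 3), 2) = Rational(1018081, 9)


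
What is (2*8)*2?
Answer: 32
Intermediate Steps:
(2*8)*2 = 16*2 = 32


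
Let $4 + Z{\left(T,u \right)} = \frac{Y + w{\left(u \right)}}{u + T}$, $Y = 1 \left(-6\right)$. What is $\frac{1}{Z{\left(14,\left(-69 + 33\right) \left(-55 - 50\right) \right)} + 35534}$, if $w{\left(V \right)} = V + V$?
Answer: $\frac{1897}{67404187} \approx 2.8144 \cdot 10^{-5}$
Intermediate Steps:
$Y = -6$
$w{\left(V \right)} = 2 V$
$Z{\left(T,u \right)} = -4 + \frac{-6 + 2 u}{T + u}$ ($Z{\left(T,u \right)} = -4 + \frac{-6 + 2 u}{u + T} = -4 + \frac{-6 + 2 u}{T + u}$)
$\frac{1}{Z{\left(14,\left(-69 + 33\right) \left(-55 - 50\right) \right)} + 35534} = \frac{1}{\frac{2 \left(-3 - \left(-69 + 33\right) \left(-55 - 50\right) - 28\right)}{14 + \left(-69 + 33\right) \left(-55 - 50\right)} + 35534} = \frac{1}{\frac{2 \left(-3 - \left(-36\right) \left(-105\right) - 28\right)}{14 - -3780} + 35534} = \frac{1}{\frac{2 \left(-3 - 3780 - 28\right)}{14 + 3780} + 35534} = \frac{1}{\frac{2 \left(-3 - 3780 - 28\right)}{3794} + 35534} = \frac{1}{2 \cdot \frac{1}{3794} \left(-3811\right) + 35534} = \frac{1}{- \frac{3811}{1897} + 35534} = \frac{1}{\frac{67404187}{1897}} = \frac{1897}{67404187}$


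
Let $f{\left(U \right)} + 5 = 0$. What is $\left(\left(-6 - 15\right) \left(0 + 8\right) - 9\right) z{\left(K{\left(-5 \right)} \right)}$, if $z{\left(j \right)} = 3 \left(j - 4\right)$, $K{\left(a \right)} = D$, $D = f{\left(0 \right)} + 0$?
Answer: $4779$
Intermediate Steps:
$f{\left(U \right)} = -5$ ($f{\left(U \right)} = -5 + 0 = -5$)
$D = -5$ ($D = -5 + 0 = -5$)
$K{\left(a \right)} = -5$
$z{\left(j \right)} = -12 + 3 j$ ($z{\left(j \right)} = 3 \left(-4 + j\right) = -12 + 3 j$)
$\left(\left(-6 - 15\right) \left(0 + 8\right) - 9\right) z{\left(K{\left(-5 \right)} \right)} = \left(\left(-6 - 15\right) \left(0 + 8\right) - 9\right) \left(-12 + 3 \left(-5\right)\right) = \left(\left(-21\right) 8 - 9\right) \left(-12 - 15\right) = \left(-168 - 9\right) \left(-27\right) = \left(-177\right) \left(-27\right) = 4779$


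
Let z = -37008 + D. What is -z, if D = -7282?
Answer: 44290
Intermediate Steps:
z = -44290 (z = -37008 - 7282 = -44290)
-z = -1*(-44290) = 44290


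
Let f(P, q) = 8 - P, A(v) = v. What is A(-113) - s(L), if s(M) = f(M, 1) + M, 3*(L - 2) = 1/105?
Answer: -121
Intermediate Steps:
L = 631/315 (L = 2 + (1/3)/105 = 2 + (1/3)*(1/105) = 2 + 1/315 = 631/315 ≈ 2.0032)
s(M) = 8 (s(M) = (8 - M) + M = 8)
A(-113) - s(L) = -113 - 1*8 = -113 - 8 = -121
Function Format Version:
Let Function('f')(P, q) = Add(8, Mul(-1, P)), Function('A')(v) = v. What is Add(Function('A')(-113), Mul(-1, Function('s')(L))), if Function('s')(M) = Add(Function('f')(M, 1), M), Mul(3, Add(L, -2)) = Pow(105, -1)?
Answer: -121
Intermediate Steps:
L = Rational(631, 315) (L = Add(2, Mul(Rational(1, 3), Pow(105, -1))) = Add(2, Mul(Rational(1, 3), Rational(1, 105))) = Add(2, Rational(1, 315)) = Rational(631, 315) ≈ 2.0032)
Function('s')(M) = 8 (Function('s')(M) = Add(Add(8, Mul(-1, M)), M) = 8)
Add(Function('A')(-113), Mul(-1, Function('s')(L))) = Add(-113, Mul(-1, 8)) = Add(-113, -8) = -121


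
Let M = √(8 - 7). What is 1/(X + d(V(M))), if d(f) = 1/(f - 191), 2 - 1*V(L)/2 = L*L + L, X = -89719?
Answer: -191/17136330 ≈ -1.1146e-5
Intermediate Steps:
M = 1 (M = √1 = 1)
V(L) = 4 - 2*L - 2*L² (V(L) = 4 - 2*(L*L + L) = 4 - 2*(L² + L) = 4 - 2*(L + L²) = 4 + (-2*L - 2*L²) = 4 - 2*L - 2*L²)
d(f) = 1/(-191 + f)
1/(X + d(V(M))) = 1/(-89719 + 1/(-191 + (4 - 2*1 - 2*1²))) = 1/(-89719 + 1/(-191 + (4 - 2 - 2*1))) = 1/(-89719 + 1/(-191 + (4 - 2 - 2))) = 1/(-89719 + 1/(-191 + 0)) = 1/(-89719 + 1/(-191)) = 1/(-89719 - 1/191) = 1/(-17136330/191) = -191/17136330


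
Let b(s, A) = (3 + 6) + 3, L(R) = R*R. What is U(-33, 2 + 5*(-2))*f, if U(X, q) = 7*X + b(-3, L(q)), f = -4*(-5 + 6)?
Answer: 876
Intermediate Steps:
L(R) = R**2
f = -4 (f = -4*1 = -4)
b(s, A) = 12 (b(s, A) = 9 + 3 = 12)
U(X, q) = 12 + 7*X (U(X, q) = 7*X + 12 = 12 + 7*X)
U(-33, 2 + 5*(-2))*f = (12 + 7*(-33))*(-4) = (12 - 231)*(-4) = -219*(-4) = 876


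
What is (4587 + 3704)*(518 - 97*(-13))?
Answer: 14749689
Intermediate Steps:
(4587 + 3704)*(518 - 97*(-13)) = 8291*(518 + 1261) = 8291*1779 = 14749689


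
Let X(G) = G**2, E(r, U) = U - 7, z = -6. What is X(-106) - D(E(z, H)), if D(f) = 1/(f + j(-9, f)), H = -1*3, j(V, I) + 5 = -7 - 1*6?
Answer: 314609/28 ≈ 11236.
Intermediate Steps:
j(V, I) = -18 (j(V, I) = -5 + (-7 - 1*6) = -5 + (-7 - 6) = -5 - 13 = -18)
H = -3
E(r, U) = -7 + U
D(f) = 1/(-18 + f) (D(f) = 1/(f - 18) = 1/(-18 + f))
X(-106) - D(E(z, H)) = (-106)**2 - 1/(-18 + (-7 - 3)) = 11236 - 1/(-18 - 10) = 11236 - 1/(-28) = 11236 - 1*(-1/28) = 11236 + 1/28 = 314609/28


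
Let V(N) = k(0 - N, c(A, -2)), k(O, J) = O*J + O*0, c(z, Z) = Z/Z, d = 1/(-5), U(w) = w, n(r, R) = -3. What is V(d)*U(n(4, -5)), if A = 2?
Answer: -3/5 ≈ -0.60000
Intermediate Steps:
d = -1/5 ≈ -0.20000
c(z, Z) = 1
k(O, J) = J*O (k(O, J) = J*O + 0 = J*O)
V(N) = -N (V(N) = 1*(0 - N) = 1*(-N) = -N)
V(d)*U(n(4, -5)) = -1*(-1/5)*(-3) = (1/5)*(-3) = -3/5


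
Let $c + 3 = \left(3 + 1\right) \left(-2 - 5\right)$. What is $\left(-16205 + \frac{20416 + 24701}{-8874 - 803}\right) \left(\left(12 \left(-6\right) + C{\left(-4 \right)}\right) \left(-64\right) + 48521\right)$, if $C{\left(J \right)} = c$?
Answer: $- \frac{8645074891926}{9677} \approx -8.9336 \cdot 10^{8}$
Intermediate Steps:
$c = -31$ ($c = -3 + \left(3 + 1\right) \left(-2 - 5\right) = -3 + 4 \left(-7\right) = -3 - 28 = -31$)
$C{\left(J \right)} = -31$
$\left(-16205 + \frac{20416 + 24701}{-8874 - 803}\right) \left(\left(12 \left(-6\right) + C{\left(-4 \right)}\right) \left(-64\right) + 48521\right) = \left(-16205 + \frac{20416 + 24701}{-8874 - 803}\right) \left(\left(12 \left(-6\right) - 31\right) \left(-64\right) + 48521\right) = \left(-16205 + \frac{45117}{-9677}\right) \left(\left(-72 - 31\right) \left(-64\right) + 48521\right) = \left(-16205 + 45117 \left(- \frac{1}{9677}\right)\right) \left(\left(-103\right) \left(-64\right) + 48521\right) = \left(-16205 - \frac{45117}{9677}\right) \left(6592 + 48521\right) = \left(- \frac{156860902}{9677}\right) 55113 = - \frac{8645074891926}{9677}$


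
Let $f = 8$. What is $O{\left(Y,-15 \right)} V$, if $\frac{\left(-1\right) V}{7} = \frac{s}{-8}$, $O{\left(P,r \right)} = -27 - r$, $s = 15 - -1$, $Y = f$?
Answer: $-168$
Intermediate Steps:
$Y = 8$
$s = 16$ ($s = 15 + 1 = 16$)
$V = 14$ ($V = - 7 \frac{16}{-8} = - 7 \cdot 16 \left(- \frac{1}{8}\right) = \left(-7\right) \left(-2\right) = 14$)
$O{\left(Y,-15 \right)} V = \left(-27 - -15\right) 14 = \left(-27 + 15\right) 14 = \left(-12\right) 14 = -168$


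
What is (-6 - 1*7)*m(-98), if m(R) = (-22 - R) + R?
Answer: 286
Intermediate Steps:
m(R) = -22
(-6 - 1*7)*m(-98) = (-6 - 1*7)*(-22) = (-6 - 7)*(-22) = -13*(-22) = 286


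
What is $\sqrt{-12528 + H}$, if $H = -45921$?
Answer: $i \sqrt{58449} \approx 241.76 i$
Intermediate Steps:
$\sqrt{-12528 + H} = \sqrt{-12528 - 45921} = \sqrt{-58449} = i \sqrt{58449}$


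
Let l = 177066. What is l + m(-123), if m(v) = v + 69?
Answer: 177012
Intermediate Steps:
m(v) = 69 + v
l + m(-123) = 177066 + (69 - 123) = 177066 - 54 = 177012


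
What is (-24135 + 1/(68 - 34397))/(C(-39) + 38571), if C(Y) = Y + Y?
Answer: -118361488/188775171 ≈ -0.62700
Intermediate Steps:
C(Y) = 2*Y
(-24135 + 1/(68 - 34397))/(C(-39) + 38571) = (-24135 + 1/(68 - 34397))/(2*(-39) + 38571) = (-24135 + 1/(-34329))/(-78 + 38571) = (-24135 - 1/34329)/38493 = -828530416/34329*1/38493 = -118361488/188775171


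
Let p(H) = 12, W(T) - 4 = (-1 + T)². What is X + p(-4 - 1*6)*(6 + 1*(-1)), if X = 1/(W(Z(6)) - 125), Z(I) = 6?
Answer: 5759/96 ≈ 59.990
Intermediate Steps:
W(T) = 4 + (-1 + T)²
X = -1/96 (X = 1/((4 + (-1 + 6)²) - 125) = 1/((4 + 5²) - 125) = 1/((4 + 25) - 125) = 1/(29 - 125) = 1/(-96) = -1/96 ≈ -0.010417)
X + p(-4 - 1*6)*(6 + 1*(-1)) = -1/96 + 12*(6 + 1*(-1)) = -1/96 + 12*(6 - 1) = -1/96 + 12*5 = -1/96 + 60 = 5759/96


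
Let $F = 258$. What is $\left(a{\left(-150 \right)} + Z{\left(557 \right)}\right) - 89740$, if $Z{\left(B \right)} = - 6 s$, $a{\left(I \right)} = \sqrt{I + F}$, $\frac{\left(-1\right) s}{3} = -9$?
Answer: $-89902 + 6 \sqrt{3} \approx -89892.0$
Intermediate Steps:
$s = 27$ ($s = \left(-3\right) \left(-9\right) = 27$)
$a{\left(I \right)} = \sqrt{258 + I}$ ($a{\left(I \right)} = \sqrt{I + 258} = \sqrt{258 + I}$)
$Z{\left(B \right)} = -162$ ($Z{\left(B \right)} = \left(-6\right) 27 = -162$)
$\left(a{\left(-150 \right)} + Z{\left(557 \right)}\right) - 89740 = \left(\sqrt{258 - 150} - 162\right) - 89740 = \left(\sqrt{108} - 162\right) - 89740 = \left(6 \sqrt{3} - 162\right) - 89740 = \left(-162 + 6 \sqrt{3}\right) - 89740 = -89902 + 6 \sqrt{3}$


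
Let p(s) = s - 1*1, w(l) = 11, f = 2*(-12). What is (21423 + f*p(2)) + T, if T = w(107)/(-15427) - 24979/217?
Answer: 71251201521/3347659 ≈ 21284.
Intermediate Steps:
f = -24
p(s) = -1 + s (p(s) = s - 1 = -1 + s)
T = -385353420/3347659 (T = 11/(-15427) - 24979/217 = 11*(-1/15427) - 24979*1/217 = -11/15427 - 24979/217 = -385353420/3347659 ≈ -115.11)
(21423 + f*p(2)) + T = (21423 - 24*(-1 + 2)) - 385353420/3347659 = (21423 - 24*1) - 385353420/3347659 = (21423 - 24) - 385353420/3347659 = 21399 - 385353420/3347659 = 71251201521/3347659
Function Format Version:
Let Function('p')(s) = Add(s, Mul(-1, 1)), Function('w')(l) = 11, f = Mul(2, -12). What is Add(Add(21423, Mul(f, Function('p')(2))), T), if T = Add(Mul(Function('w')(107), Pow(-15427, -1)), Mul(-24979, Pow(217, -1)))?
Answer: Rational(71251201521, 3347659) ≈ 21284.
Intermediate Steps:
f = -24
Function('p')(s) = Add(-1, s) (Function('p')(s) = Add(s, -1) = Add(-1, s))
T = Rational(-385353420, 3347659) (T = Add(Mul(11, Pow(-15427, -1)), Mul(-24979, Pow(217, -1))) = Add(Mul(11, Rational(-1, 15427)), Mul(-24979, Rational(1, 217))) = Add(Rational(-11, 15427), Rational(-24979, 217)) = Rational(-385353420, 3347659) ≈ -115.11)
Add(Add(21423, Mul(f, Function('p')(2))), T) = Add(Add(21423, Mul(-24, Add(-1, 2))), Rational(-385353420, 3347659)) = Add(Add(21423, Mul(-24, 1)), Rational(-385353420, 3347659)) = Add(Add(21423, -24), Rational(-385353420, 3347659)) = Add(21399, Rational(-385353420, 3347659)) = Rational(71251201521, 3347659)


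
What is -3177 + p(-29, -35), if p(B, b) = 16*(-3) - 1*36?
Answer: -3261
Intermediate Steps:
p(B, b) = -84 (p(B, b) = -48 - 36 = -84)
-3177 + p(-29, -35) = -3177 - 84 = -3261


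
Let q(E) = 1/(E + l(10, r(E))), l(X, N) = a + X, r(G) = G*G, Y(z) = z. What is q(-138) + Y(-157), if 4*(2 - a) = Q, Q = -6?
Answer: -39095/249 ≈ -157.01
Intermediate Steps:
a = 7/2 (a = 2 - ¼*(-6) = 2 + 3/2 = 7/2 ≈ 3.5000)
r(G) = G²
l(X, N) = 7/2 + X
q(E) = 1/(27/2 + E) (q(E) = 1/(E + (7/2 + 10)) = 1/(E + 27/2) = 1/(27/2 + E))
q(-138) + Y(-157) = 2/(27 + 2*(-138)) - 157 = 2/(27 - 276) - 157 = 2/(-249) - 157 = 2*(-1/249) - 157 = -2/249 - 157 = -39095/249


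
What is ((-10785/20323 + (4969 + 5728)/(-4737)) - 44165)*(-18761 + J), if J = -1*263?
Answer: 80890719282595184/96270051 ≈ 8.4025e+8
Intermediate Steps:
J = -263
((-10785/20323 + (4969 + 5728)/(-4737)) - 44165)*(-18761 + J) = ((-10785/20323 + (4969 + 5728)/(-4737)) - 44165)*(-18761 - 263) = ((-10785*1/20323 + 10697*(-1/4737)) - 44165)*(-19024) = ((-10785/20323 - 10697/4737) - 44165)*(-19024) = (-268483676/96270051 - 44165)*(-19024) = -4252035286091/96270051*(-19024) = 80890719282595184/96270051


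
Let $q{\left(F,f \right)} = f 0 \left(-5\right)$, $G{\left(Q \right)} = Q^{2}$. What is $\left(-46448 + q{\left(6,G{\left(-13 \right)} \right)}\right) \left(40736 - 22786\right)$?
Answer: $-833741600$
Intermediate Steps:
$q{\left(F,f \right)} = 0$ ($q{\left(F,f \right)} = 0 \left(-5\right) = 0$)
$\left(-46448 + q{\left(6,G{\left(-13 \right)} \right)}\right) \left(40736 - 22786\right) = \left(-46448 + 0\right) \left(40736 - 22786\right) = \left(-46448\right) 17950 = -833741600$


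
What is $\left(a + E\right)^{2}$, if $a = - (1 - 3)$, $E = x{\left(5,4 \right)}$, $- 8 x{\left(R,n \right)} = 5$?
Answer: $\frac{121}{64} \approx 1.8906$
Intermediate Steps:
$x{\left(R,n \right)} = - \frac{5}{8}$ ($x{\left(R,n \right)} = \left(- \frac{1}{8}\right) 5 = - \frac{5}{8}$)
$E = - \frac{5}{8} \approx -0.625$
$a = 2$ ($a = \left(-1\right) \left(-2\right) = 2$)
$\left(a + E\right)^{2} = \left(2 - \frac{5}{8}\right)^{2} = \left(\frac{11}{8}\right)^{2} = \frac{121}{64}$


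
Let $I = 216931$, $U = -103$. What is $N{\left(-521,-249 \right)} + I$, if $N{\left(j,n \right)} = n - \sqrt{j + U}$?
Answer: $216682 - 4 i \sqrt{39} \approx 2.1668 \cdot 10^{5} - 24.98 i$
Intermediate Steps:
$N{\left(j,n \right)} = n - \sqrt{-103 + j}$ ($N{\left(j,n \right)} = n - \sqrt{j - 103} = n - \sqrt{-103 + j}$)
$N{\left(-521,-249 \right)} + I = \left(-249 - \sqrt{-103 - 521}\right) + 216931 = \left(-249 - \sqrt{-624}\right) + 216931 = \left(-249 - 4 i \sqrt{39}\right) + 216931 = 216682 - 4 i \sqrt{39}$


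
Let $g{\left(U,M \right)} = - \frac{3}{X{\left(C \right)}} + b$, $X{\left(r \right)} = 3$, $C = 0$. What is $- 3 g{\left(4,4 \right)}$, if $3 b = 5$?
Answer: $-2$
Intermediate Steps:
$b = \frac{5}{3}$ ($b = \frac{1}{3} \cdot 5 = \frac{5}{3} \approx 1.6667$)
$g{\left(U,M \right)} = \frac{2}{3}$ ($g{\left(U,M \right)} = - \frac{3}{3} + \frac{5}{3} = \left(-3\right) \frac{1}{3} + \frac{5}{3} = -1 + \frac{5}{3} = \frac{2}{3}$)
$- 3 g{\left(4,4 \right)} = \left(-3\right) \frac{2}{3} = -2$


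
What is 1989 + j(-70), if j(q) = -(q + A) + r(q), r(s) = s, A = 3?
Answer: 1986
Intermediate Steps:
j(q) = -3 (j(q) = -(q + 3) + q = -(3 + q) + q = (-3 - q) + q = -3)
1989 + j(-70) = 1989 - 3 = 1986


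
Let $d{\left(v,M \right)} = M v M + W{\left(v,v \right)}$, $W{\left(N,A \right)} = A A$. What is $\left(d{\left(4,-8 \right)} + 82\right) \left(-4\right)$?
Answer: $-1416$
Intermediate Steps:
$W{\left(N,A \right)} = A^{2}$
$d{\left(v,M \right)} = v^{2} + v M^{2}$ ($d{\left(v,M \right)} = M v M + v^{2} = v M^{2} + v^{2} = v^{2} + v M^{2}$)
$\left(d{\left(4,-8 \right)} + 82\right) \left(-4\right) = \left(4 \left(4 + \left(-8\right)^{2}\right) + 82\right) \left(-4\right) = \left(4 \left(4 + 64\right) + 82\right) \left(-4\right) = \left(4 \cdot 68 + 82\right) \left(-4\right) = \left(272 + 82\right) \left(-4\right) = 354 \left(-4\right) = -1416$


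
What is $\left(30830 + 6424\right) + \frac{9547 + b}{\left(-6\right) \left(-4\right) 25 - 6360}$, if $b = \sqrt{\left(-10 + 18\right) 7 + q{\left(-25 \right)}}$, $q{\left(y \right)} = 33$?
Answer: $\frac{214573493}{5760} - \frac{\sqrt{89}}{5760} \approx 37252.0$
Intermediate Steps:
$b = \sqrt{89}$ ($b = \sqrt{\left(-10 + 18\right) 7 + 33} = \sqrt{8 \cdot 7 + 33} = \sqrt{56 + 33} = \sqrt{89} \approx 9.434$)
$\left(30830 + 6424\right) + \frac{9547 + b}{\left(-6\right) \left(-4\right) 25 - 6360} = \left(30830 + 6424\right) + \frac{9547 + \sqrt{89}}{\left(-6\right) \left(-4\right) 25 - 6360} = 37254 + \frac{9547 + \sqrt{89}}{24 \cdot 25 - 6360} = 37254 + \frac{9547 + \sqrt{89}}{600 - 6360} = 37254 + \frac{9547 + \sqrt{89}}{-5760} = 37254 + \left(9547 + \sqrt{89}\right) \left(- \frac{1}{5760}\right) = 37254 - \left(\frac{9547}{5760} + \frac{\sqrt{89}}{5760}\right) = \frac{214573493}{5760} - \frac{\sqrt{89}}{5760}$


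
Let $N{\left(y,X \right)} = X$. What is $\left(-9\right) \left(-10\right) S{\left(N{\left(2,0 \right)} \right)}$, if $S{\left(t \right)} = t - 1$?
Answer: $-90$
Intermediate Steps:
$S{\left(t \right)} = -1 + t$
$\left(-9\right) \left(-10\right) S{\left(N{\left(2,0 \right)} \right)} = \left(-9\right) \left(-10\right) \left(-1 + 0\right) = 90 \left(-1\right) = -90$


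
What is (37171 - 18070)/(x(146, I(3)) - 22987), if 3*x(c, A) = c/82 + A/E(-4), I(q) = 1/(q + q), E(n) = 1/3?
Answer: -4698846/5654615 ≈ -0.83098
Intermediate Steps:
E(n) = 1/3
I(q) = 1/(2*q)
x(c, A) = A + c/246 (x(c, A) = (c/82 + A/(1/3))/3 = (c*(1/82) + A*3)/3 = (c/82 + 3*A)/3 = (3*A + c/82)/3 = A + c/246)
(37171 - 18070)/(x(146, I(3)) - 22987) = (37171 - 18070)/(((1/2)/3 + (1/246)*146) - 22987) = 19101/(((1/2)*(1/3) + 73/123) - 22987) = 19101/((1/6 + 73/123) - 22987) = 19101/(187/246 - 22987) = 19101/(-5654615/246) = 19101*(-246/5654615) = -4698846/5654615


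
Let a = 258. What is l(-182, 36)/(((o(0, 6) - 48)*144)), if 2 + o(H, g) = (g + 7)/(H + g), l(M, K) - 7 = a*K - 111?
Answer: -4/3 ≈ -1.3333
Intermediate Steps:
l(M, K) = -104 + 258*K (l(M, K) = 7 + (258*K - 111) = 7 + (-111 + 258*K) = -104 + 258*K)
o(H, g) = -2 + (7 + g)/(H + g) (o(H, g) = -2 + (g + 7)/(H + g) = -2 + (7 + g)/(H + g))
l(-182, 36)/(((o(0, 6) - 48)*144)) = (-104 + 258*36)/((((7 - 1*6 - 2*0)/(0 + 6) - 48)*144)) = (-104 + 9288)/((((7 - 6 + 0)/6 - 48)*144)) = 9184/((((1/6)*1 - 48)*144)) = 9184/(((1/6 - 48)*144)) = 9184/((-287/6*144)) = 9184/(-6888) = 9184*(-1/6888) = -4/3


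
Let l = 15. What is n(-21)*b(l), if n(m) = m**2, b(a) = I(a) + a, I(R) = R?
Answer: 13230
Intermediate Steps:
b(a) = 2*a (b(a) = a + a = 2*a)
n(-21)*b(l) = (-21)**2*(2*15) = 441*30 = 13230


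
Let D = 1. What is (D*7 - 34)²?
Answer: 729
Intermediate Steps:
(D*7 - 34)² = (1*7 - 34)² = (7 - 34)² = (-27)² = 729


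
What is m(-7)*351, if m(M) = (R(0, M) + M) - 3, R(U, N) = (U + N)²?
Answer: 13689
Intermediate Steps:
R(U, N) = (N + U)²
m(M) = -3 + M + M² (m(M) = ((M + 0)² + M) - 3 = (M² + M) - 3 = (M + M²) - 3 = -3 + M + M²)
m(-7)*351 = (-3 - 7 + (-7)²)*351 = (-3 - 7 + 49)*351 = 39*351 = 13689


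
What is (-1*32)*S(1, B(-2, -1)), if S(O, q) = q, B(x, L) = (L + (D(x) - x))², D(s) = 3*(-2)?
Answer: -800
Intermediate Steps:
D(s) = -6
B(x, L) = (-6 + L - x)² (B(x, L) = (L + (-6 - x))² = (-6 + L - x)²)
(-1*32)*S(1, B(-2, -1)) = (-1*32)*(6 - 2 - 1*(-1))² = -32*(6 - 2 + 1)² = -32*5² = -32*25 = -800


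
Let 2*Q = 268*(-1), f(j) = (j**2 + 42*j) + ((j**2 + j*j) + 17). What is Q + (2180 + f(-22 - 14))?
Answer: 4439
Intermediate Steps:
f(j) = 17 + 3*j**2 + 42*j (f(j) = (j**2 + 42*j) + ((j**2 + j**2) + 17) = (j**2 + 42*j) + (2*j**2 + 17) = (j**2 + 42*j) + (17 + 2*j**2) = 17 + 3*j**2 + 42*j)
Q = -134 (Q = (268*(-1))/2 = (1/2)*(-268) = -134)
Q + (2180 + f(-22 - 14)) = -134 + (2180 + (17 + 3*(-22 - 14)**2 + 42*(-22 - 14))) = -134 + (2180 + (17 + 3*(-36)**2 + 42*(-36))) = -134 + (2180 + (17 + 3*1296 - 1512)) = -134 + (2180 + (17 + 3888 - 1512)) = -134 + (2180 + 2393) = -134 + 4573 = 4439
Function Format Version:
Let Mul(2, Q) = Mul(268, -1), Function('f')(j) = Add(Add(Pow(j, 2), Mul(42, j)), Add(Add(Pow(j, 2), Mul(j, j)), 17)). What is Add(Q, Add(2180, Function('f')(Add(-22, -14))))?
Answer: 4439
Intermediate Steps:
Function('f')(j) = Add(17, Mul(3, Pow(j, 2)), Mul(42, j)) (Function('f')(j) = Add(Add(Pow(j, 2), Mul(42, j)), Add(Add(Pow(j, 2), Pow(j, 2)), 17)) = Add(Add(Pow(j, 2), Mul(42, j)), Add(Mul(2, Pow(j, 2)), 17)) = Add(Add(Pow(j, 2), Mul(42, j)), Add(17, Mul(2, Pow(j, 2)))) = Add(17, Mul(3, Pow(j, 2)), Mul(42, j)))
Q = -134 (Q = Mul(Rational(1, 2), Mul(268, -1)) = Mul(Rational(1, 2), -268) = -134)
Add(Q, Add(2180, Function('f')(Add(-22, -14)))) = Add(-134, Add(2180, Add(17, Mul(3, Pow(Add(-22, -14), 2)), Mul(42, Add(-22, -14))))) = Add(-134, Add(2180, Add(17, Mul(3, Pow(-36, 2)), Mul(42, -36)))) = Add(-134, Add(2180, Add(17, Mul(3, 1296), -1512))) = Add(-134, Add(2180, Add(17, 3888, -1512))) = Add(-134, Add(2180, 2393)) = Add(-134, 4573) = 4439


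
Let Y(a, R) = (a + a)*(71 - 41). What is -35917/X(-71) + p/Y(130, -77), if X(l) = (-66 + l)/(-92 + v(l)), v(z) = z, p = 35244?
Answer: -3805003781/89050 ≈ -42729.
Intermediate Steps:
Y(a, R) = 60*a (Y(a, R) = (2*a)*30 = 60*a)
X(l) = (-66 + l)/(-92 + l)
-35917/X(-71) + p/Y(130, -77) = -35917*(-92 - 71)/(-66 - 71) + 35244/((60*130)) = -35917/(-137/(-163)) + 35244/7800 = -35917/((-1/163*(-137))) + 35244*(1/7800) = -35917/137/163 + 2937/650 = -35917*163/137 + 2937/650 = -5854471/137 + 2937/650 = -3805003781/89050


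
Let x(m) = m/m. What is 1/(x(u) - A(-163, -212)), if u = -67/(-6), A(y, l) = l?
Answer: 1/213 ≈ 0.0046948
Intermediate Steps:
u = 67/6 (u = -67*(-⅙) = 67/6 ≈ 11.167)
x(m) = 1
1/(x(u) - A(-163, -212)) = 1/(1 - 1*(-212)) = 1/(1 + 212) = 1/213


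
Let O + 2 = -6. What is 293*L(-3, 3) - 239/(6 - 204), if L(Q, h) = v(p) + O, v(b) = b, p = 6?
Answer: -115789/198 ≈ -584.79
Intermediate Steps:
O = -8 (O = -2 - 6 = -8)
L(Q, h) = -2 (L(Q, h) = 6 - 8 = -2)
293*L(-3, 3) - 239/(6 - 204) = 293*(-2) - 239/(6 - 204) = -586 - 239/(-198) = -586 - 239*(-1/198) = -586 + 239/198 = -115789/198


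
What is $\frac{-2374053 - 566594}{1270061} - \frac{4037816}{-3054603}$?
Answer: $- \frac{3854236521365}{3879532140783} \approx -0.99348$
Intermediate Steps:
$\frac{-2374053 - 566594}{1270061} - \frac{4037816}{-3054603} = \left(-2940647\right) \frac{1}{1270061} - - \frac{4037816}{3054603} = - \frac{2940647}{1270061} + \frac{4037816}{3054603} = - \frac{3854236521365}{3879532140783}$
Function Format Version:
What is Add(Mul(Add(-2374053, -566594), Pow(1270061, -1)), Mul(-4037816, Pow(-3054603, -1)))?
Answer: Rational(-3854236521365, 3879532140783) ≈ -0.99348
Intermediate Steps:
Add(Mul(Add(-2374053, -566594), Pow(1270061, -1)), Mul(-4037816, Pow(-3054603, -1))) = Add(Mul(-2940647, Rational(1, 1270061)), Mul(-4037816, Rational(-1, 3054603))) = Add(Rational(-2940647, 1270061), Rational(4037816, 3054603)) = Rational(-3854236521365, 3879532140783)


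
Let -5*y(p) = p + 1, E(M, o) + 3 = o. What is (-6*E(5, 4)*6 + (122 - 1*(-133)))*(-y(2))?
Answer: 657/5 ≈ 131.40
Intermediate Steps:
E(M, o) = -3 + o
y(p) = -⅕ - p/5 (y(p) = -(p + 1)/5 = -(1 + p)/5 = -⅕ - p/5)
(-6*E(5, 4)*6 + (122 - 1*(-133)))*(-y(2)) = (-6*(-3 + 4)*6 + (122 - 1*(-133)))*(-(-⅕ - ⅕*2)) = (-6*1*6 + (122 + 133))*(-(-⅕ - ⅖)) = (-6*6 + 255)*(-1*(-⅗)) = (-36 + 255)*(⅗) = 219*(⅗) = 657/5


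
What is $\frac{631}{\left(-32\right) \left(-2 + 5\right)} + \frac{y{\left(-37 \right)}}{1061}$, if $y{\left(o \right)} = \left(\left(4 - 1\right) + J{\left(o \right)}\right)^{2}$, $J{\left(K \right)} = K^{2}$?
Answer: $\frac{180039373}{101856} \approx 1767.6$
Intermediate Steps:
$y{\left(o \right)} = \left(3 + o^{2}\right)^{2}$ ($y{\left(o \right)} = \left(\left(4 - 1\right) + o^{2}\right)^{2} = \left(3 + o^{2}\right)^{2}$)
$\frac{631}{\left(-32\right) \left(-2 + 5\right)} + \frac{y{\left(-37 \right)}}{1061} = \frac{631}{\left(-32\right) \left(-2 + 5\right)} + \frac{\left(3 + \left(-37\right)^{2}\right)^{2}}{1061} = \frac{631}{\left(-32\right) 3} + \left(3 + 1369\right)^{2} \cdot \frac{1}{1061} = \frac{631}{-96} + 1372^{2} \cdot \frac{1}{1061} = 631 \left(- \frac{1}{96}\right) + 1882384 \cdot \frac{1}{1061} = - \frac{631}{96} + \frac{1882384}{1061} = \frac{180039373}{101856}$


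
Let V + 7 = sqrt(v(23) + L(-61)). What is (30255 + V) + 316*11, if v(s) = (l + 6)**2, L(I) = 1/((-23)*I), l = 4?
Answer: 33724 + 3*sqrt(21871367)/1403 ≈ 33734.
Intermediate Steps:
L(I) = -1/(23*I)
v(s) = 100 (v(s) = (4 + 6)**2 = 10**2 = 100)
V = -7 + 3*sqrt(21871367)/1403 (V = -7 + sqrt(100 - 1/23/(-61)) = -7 + sqrt(100 - 1/23*(-1/61)) = -7 + sqrt(100 + 1/1403) = -7 + sqrt(140301/1403) = -7 + 3*sqrt(21871367)/1403 ≈ 3.0000)
(30255 + V) + 316*11 = (30255 + (-7 + 3*sqrt(21871367)/1403)) + 316*11 = (30248 + 3*sqrt(21871367)/1403) + 3476 = 33724 + 3*sqrt(21871367)/1403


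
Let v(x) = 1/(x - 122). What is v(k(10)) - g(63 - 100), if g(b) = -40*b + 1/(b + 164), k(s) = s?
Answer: -21051759/14224 ≈ -1480.0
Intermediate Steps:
v(x) = 1/(-122 + x)
g(b) = 1/(164 + b) - 40*b (g(b) = -40*b + 1/(164 + b) = 1/(164 + b) - 40*b)
v(k(10)) - g(63 - 100) = 1/(-122 + 10) - (1 - 6560*(63 - 100) - 40*(63 - 100)²)/(164 + (63 - 100)) = 1/(-112) - (1 - 6560*(-37) - 40*(-37)²)/(164 - 37) = -1/112 - (1 + 242720 - 40*1369)/127 = -1/112 - (1 + 242720 - 54760)/127 = -1/112 - 187961/127 = -21051759/14224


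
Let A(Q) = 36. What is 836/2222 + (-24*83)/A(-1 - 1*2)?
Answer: -16652/303 ≈ -54.957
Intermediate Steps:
836/2222 + (-24*83)/A(-1 - 1*2) = 836/2222 - 24*83/36 = 836*(1/2222) - 1992*1/36 = 38/101 - 166/3 = -16652/303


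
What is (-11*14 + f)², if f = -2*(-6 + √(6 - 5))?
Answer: 20736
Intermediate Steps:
f = 10 (f = -2*(-6 + √1) = -2*(-6 + 1) = -2*(-5) = 10)
(-11*14 + f)² = (-11*14 + 10)² = (-154 + 10)² = (-144)² = 20736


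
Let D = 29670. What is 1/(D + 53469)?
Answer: 1/83139 ≈ 1.2028e-5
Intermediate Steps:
1/(D + 53469) = 1/(29670 + 53469) = 1/83139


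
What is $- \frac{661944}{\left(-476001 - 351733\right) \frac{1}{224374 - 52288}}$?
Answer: $\frac{56955647592}{413867} \approx 1.3762 \cdot 10^{5}$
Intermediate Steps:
$- \frac{661944}{\left(-476001 - 351733\right) \frac{1}{224374 - 52288}} = - \frac{661944}{\left(-827734\right) \frac{1}{172086}} = - \frac{661944}{- \frac{413867}{86043}} = \left(-661944\right) \left(- \frac{86043}{413867}\right) = \frac{56955647592}{413867}$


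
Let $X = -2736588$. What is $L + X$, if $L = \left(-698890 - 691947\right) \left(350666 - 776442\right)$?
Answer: $592182277924$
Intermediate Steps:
$L = 592185014512$ ($L = \left(-1390837\right) \left(-425776\right) = 592185014512$)
$L + X = 592185014512 - 2736588 = 592182277924$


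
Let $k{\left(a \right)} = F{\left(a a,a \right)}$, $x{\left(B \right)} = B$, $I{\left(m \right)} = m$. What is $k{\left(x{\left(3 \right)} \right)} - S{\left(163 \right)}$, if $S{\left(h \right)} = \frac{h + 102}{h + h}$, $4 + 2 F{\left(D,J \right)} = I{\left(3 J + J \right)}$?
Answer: $\frac{1039}{326} \approx 3.1871$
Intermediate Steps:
$F{\left(D,J \right)} = -2 + 2 J$ ($F{\left(D,J \right)} = -2 + \frac{3 J + J}{2} = -2 + \frac{4 J}{2} = -2 + 2 J$)
$k{\left(a \right)} = -2 + 2 a$
$S{\left(h \right)} = \frac{102 + h}{2 h}$
$k{\left(x{\left(3 \right)} \right)} - S{\left(163 \right)} = \left(-2 + 2 \cdot 3\right) - \frac{102 + 163}{2 \cdot 163} = \left(-2 + 6\right) - \frac{1}{2} \cdot \frac{1}{163} \cdot 265 = 4 - \frac{265}{326} = \frac{1039}{326}$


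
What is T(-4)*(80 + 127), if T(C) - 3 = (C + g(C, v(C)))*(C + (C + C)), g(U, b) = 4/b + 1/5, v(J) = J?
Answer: 62721/5 ≈ 12544.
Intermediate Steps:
g(U, b) = ⅕ + 4/b (g(U, b) = 4/b + 1*(⅕) = 4/b + ⅕ = ⅕ + 4/b)
T(C) = 3 + 3*C*(C + (20 + C)/(5*C)) (T(C) = 3 + (C + (20 + C)/(5*C))*(C + (C + C)) = 3 + (C + (20 + C)/(5*C))*(C + 2*C) = 3 + (C + (20 + C)/(5*C))*(3*C) = 3 + 3*C*(C + (20 + C)/(5*C)))
T(-4)*(80 + 127) = (15 + 3*(-4)² + (⅗)*(-4))*(80 + 127) = (15 + 3*16 - 12/5)*207 = (15 + 48 - 12/5)*207 = (303/5)*207 = 62721/5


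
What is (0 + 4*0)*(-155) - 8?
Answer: -8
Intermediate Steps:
(0 + 4*0)*(-155) - 8 = (0 + 0)*(-155) - 8 = 0*(-155) - 8 = 0 - 8 = -8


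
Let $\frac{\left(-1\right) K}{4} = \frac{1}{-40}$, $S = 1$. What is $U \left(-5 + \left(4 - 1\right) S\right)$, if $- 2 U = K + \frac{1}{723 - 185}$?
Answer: $\frac{137}{1345} \approx 0.10186$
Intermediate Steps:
$K = \frac{1}{10}$ ($K = - \frac{4}{-40} = \left(-4\right) \left(- \frac{1}{40}\right) = \frac{1}{10} \approx 0.1$)
$U = - \frac{137}{2690}$ ($U = - \frac{\frac{1}{10} + \frac{1}{723 - 185}}{2} = - \frac{\frac{1}{10} + \frac{1}{538}}{2} = \left(- \frac{1}{2}\right) \frac{137}{1345} = - \frac{137}{2690} \approx -0.050929$)
$U \left(-5 + \left(4 - 1\right) S\right) = - \frac{137 \left(-5 + \left(4 - 1\right) 1\right)}{2690} = - \frac{137 \left(-5 + 3 \cdot 1\right)}{2690} = - \frac{137 \left(-5 + 3\right)}{2690} = \left(- \frac{137}{2690}\right) \left(-2\right) = \frac{137}{1345}$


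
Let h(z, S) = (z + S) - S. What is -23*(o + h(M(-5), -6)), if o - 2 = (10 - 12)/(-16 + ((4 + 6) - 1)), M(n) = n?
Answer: 437/7 ≈ 62.429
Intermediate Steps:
h(z, S) = z (h(z, S) = (S + z) - S = z)
o = 16/7 (o = 2 + (10 - 12)/(-16 + ((4 + 6) - 1)) = 2 - 2/(-16 + (10 - 1)) = 2 - 2/(-16 + 9) = 2 - 2/(-7) = 2 - 2*(-⅐) = 2 + 2/7 = 16/7 ≈ 2.2857)
-23*(o + h(M(-5), -6)) = -23*(16/7 - 5) = -23*(-19/7) = 437/7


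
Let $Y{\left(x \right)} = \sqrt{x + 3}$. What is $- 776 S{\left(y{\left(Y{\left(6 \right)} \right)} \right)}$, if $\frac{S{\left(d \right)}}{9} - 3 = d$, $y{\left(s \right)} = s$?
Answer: $-41904$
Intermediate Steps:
$Y{\left(x \right)} = \sqrt{3 + x}$
$S{\left(d \right)} = 27 + 9 d$
$- 776 S{\left(y{\left(Y{\left(6 \right)} \right)} \right)} = - 776 \left(27 + 9 \sqrt{3 + 6}\right) = - 776 \left(27 + 9 \sqrt{9}\right) = - 776 \left(27 + 9 \cdot 3\right) = - 776 \left(27 + 27\right) = \left(-776\right) 54 = -41904$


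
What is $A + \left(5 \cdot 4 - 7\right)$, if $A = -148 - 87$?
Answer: $-222$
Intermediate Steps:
$A = -235$
$A + \left(5 \cdot 4 - 7\right) = -235 + \left(5 \cdot 4 - 7\right) = -235 + \left(20 - 7\right) = -235 + 13 = -222$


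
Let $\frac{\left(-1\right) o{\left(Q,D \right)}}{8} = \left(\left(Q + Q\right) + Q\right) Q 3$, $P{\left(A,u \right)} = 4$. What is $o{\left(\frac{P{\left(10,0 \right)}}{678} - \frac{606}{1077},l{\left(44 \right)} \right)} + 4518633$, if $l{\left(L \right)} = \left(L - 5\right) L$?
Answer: $\frac{7436193952343737}{1645681489} \approx 4.5186 \cdot 10^{6}$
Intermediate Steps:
$l{\left(L \right)} = L \left(-5 + L\right)$ ($l{\left(L \right)} = \left(-5 + L\right) L = L \left(-5 + L\right)$)
$o{\left(Q,D \right)} = - 72 Q^{2}$ ($o{\left(Q,D \right)} = - 8 \left(\left(Q + Q\right) + Q\right) Q 3 = - 8 \left(2 Q + Q\right) Q 3 = - 8 \cdot 3 Q Q 3 = - 8 \cdot 3 Q^{2} \cdot 3 = - 8 \cdot 9 Q^{2} = - 72 Q^{2}$)
$o{\left(\frac{P{\left(10,0 \right)}}{678} - \frac{606}{1077},l{\left(44 \right)} \right)} + 4518633 = - 72 \left(\frac{4}{678} - \frac{606}{1077}\right)^{2} + 4518633 = - 72 \left(4 \cdot \frac{1}{678} - \frac{202}{359}\right)^{2} + 4518633 = - 72 \left(\frac{2}{339} - \frac{202}{359}\right)^{2} + 4518633 = - 72 \left(- \frac{67760}{121701}\right)^{2} + 4518633 = \left(-72\right) \frac{4591417600}{14811133401} + 4518633 = - \frac{36731340800}{1645681489} + 4518633 = \frac{7436193952343737}{1645681489}$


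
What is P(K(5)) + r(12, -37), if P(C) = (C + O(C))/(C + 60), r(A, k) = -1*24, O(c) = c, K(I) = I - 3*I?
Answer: -122/5 ≈ -24.400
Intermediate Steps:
K(I) = -2*I
r(A, k) = -24
P(C) = 2*C/(60 + C) (P(C) = (C + C)/(C + 60) = (2*C)/(60 + C) = 2*C/(60 + C))
P(K(5)) + r(12, -37) = 2*(-2*5)/(60 - 2*5) - 24 = 2*(-10)/(60 - 10) - 24 = 2*(-10)/50 - 24 = 2*(-10)*(1/50) - 24 = -⅖ - 24 = -122/5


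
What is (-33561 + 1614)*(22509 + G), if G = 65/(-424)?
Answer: -304894213197/424 ≈ -7.1909e+8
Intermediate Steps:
G = -65/424 (G = 65*(-1/424) = -65/424 ≈ -0.15330)
(-33561 + 1614)*(22509 + G) = (-33561 + 1614)*(22509 - 65/424) = -31947*9543751/424 = -304894213197/424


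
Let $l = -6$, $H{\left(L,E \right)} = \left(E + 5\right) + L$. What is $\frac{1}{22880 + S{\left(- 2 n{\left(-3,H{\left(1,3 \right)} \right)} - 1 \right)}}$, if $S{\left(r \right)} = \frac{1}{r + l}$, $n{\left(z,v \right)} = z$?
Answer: $\frac{1}{22879} \approx 4.3708 \cdot 10^{-5}$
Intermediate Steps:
$H{\left(L,E \right)} = 5 + E + L$ ($H{\left(L,E \right)} = \left(5 + E\right) + L = 5 + E + L$)
$S{\left(r \right)} = \frac{1}{-6 + r}$ ($S{\left(r \right)} = \frac{1}{r - 6} = \frac{1}{-6 + r}$)
$\frac{1}{22880 + S{\left(- 2 n{\left(-3,H{\left(1,3 \right)} \right)} - 1 \right)}} = \frac{1}{22880 + \frac{1}{-6 - -5}} = \frac{1}{22880 + \frac{1}{-6 + \left(6 - 1\right)}} = \frac{1}{22880 + \frac{1}{-6 + 5}} = \frac{1}{22880 + \frac{1}{-1}} = \frac{1}{22880 - 1} = \frac{1}{22879}$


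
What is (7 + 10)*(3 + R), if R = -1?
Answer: 34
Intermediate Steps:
(7 + 10)*(3 + R) = (7 + 10)*(3 - 1) = 17*2 = 34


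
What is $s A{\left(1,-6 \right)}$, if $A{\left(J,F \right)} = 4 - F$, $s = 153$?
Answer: $1530$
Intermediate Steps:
$s A{\left(1,-6 \right)} = 153 \left(4 - -6\right) = 153 \left(4 + 6\right) = 153 \cdot 10 = 1530$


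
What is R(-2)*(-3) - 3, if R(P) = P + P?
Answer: 9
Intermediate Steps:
R(P) = 2*P
R(-2)*(-3) - 3 = (2*(-2))*(-3) - 3 = -4*(-3) - 3 = 12 - 3 = 9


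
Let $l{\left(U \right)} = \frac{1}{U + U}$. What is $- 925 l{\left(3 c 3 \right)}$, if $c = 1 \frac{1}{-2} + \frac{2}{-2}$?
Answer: $\frac{925}{27} \approx 34.259$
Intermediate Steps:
$c = - \frac{3}{2}$ ($c = 1 \left(- \frac{1}{2}\right) + 2 \left(- \frac{1}{2}\right) = - \frac{1}{2} - 1 = - \frac{3}{2} \approx -1.5$)
$l{\left(U \right)} = \frac{1}{2 U}$
$- 925 l{\left(3 c 3 \right)} = - 925 \frac{1}{2 \cdot 3 \left(- \frac{3}{2}\right) 3} = - 925 \frac{1}{2 \left(\left(- \frac{9}{2}\right) 3\right)} = - 925 \frac{1}{2 \left(- \frac{27}{2}\right)} = - 925 \cdot \frac{1}{2} \left(- \frac{2}{27}\right) = \left(-925\right) \left(- \frac{1}{27}\right) = \frac{925}{27}$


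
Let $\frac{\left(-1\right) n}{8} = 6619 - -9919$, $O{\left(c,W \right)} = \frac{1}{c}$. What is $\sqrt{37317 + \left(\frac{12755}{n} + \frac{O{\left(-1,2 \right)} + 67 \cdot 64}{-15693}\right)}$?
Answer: $\frac{\sqrt{1117114857338726801993}}{173020556} \approx 193.18$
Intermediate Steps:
$n = -132304$ ($n = - 8 \left(6619 - -9919\right) = - 8 \left(6619 + 9919\right) = \left(-8\right) 16538 = -132304$)
$\sqrt{37317 + \left(\frac{12755}{n} + \frac{O{\left(-1,2 \right)} + 67 \cdot 64}{-15693}\right)} = \sqrt{37317 + \left(\frac{12755}{-132304} + \frac{\frac{1}{-1} + 67 \cdot 64}{-15693}\right)} = \sqrt{37317 + \left(12755 \left(- \frac{1}{132304}\right) + \left(-1 + 4288\right) \left(- \frac{1}{15693}\right)\right)} = \sqrt{37317 + \left(- \frac{12755}{132304} + 4287 \left(- \frac{1}{15693}\right)\right)} = \sqrt{37317 - \frac{255783821}{692082224}} = \sqrt{\frac{25826176569187}{692082224}} = \frac{\sqrt{1117114857338726801993}}{173020556}$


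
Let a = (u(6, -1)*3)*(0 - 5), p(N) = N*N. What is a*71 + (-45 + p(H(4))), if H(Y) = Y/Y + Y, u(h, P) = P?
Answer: 1045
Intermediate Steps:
H(Y) = 1 + Y
p(N) = N²
a = 15 (a = (-1*3)*(0 - 5) = -3*(-5) = 15)
a*71 + (-45 + p(H(4))) = 15*71 + (-45 + (1 + 4)²) = 1065 + (-45 + 5²) = 1065 + (-45 + 25) = 1065 - 20 = 1045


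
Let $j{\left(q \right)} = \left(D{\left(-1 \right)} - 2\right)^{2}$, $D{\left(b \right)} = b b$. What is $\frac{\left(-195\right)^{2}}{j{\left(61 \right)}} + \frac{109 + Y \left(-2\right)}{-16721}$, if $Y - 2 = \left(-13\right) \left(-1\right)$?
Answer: $\frac{635815946}{16721} \approx 38025.0$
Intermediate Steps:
$Y = 15$ ($Y = 2 - -13 = 2 + 13 = 15$)
$D{\left(b \right)} = b^{2}$
$j{\left(q \right)} = 1$ ($j{\left(q \right)} = \left(\left(-1\right)^{2} - 2\right)^{2} = \left(1 - 2\right)^{2} = \left(-1\right)^{2} = 1$)
$\frac{\left(-195\right)^{2}}{j{\left(61 \right)}} + \frac{109 + Y \left(-2\right)}{-16721} = \frac{\left(-195\right)^{2}}{1} + \frac{109 + 15 \left(-2\right)}{-16721} = 38025 \cdot 1 + \left(109 - 30\right) \left(- \frac{1}{16721}\right) = 38025 + 79 \left(- \frac{1}{16721}\right) = 38025 - \frac{79}{16721} = \frac{635815946}{16721}$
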